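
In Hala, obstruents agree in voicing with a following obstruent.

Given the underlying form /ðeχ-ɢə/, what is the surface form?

[ðeʁɢə]

The rule targets /χ/ (voiceless uvular fricative), which sits before the trigger /ɢ/ (voiced).
Changing only its voicing to voiced gives [ʁ] — the voiced uvular fricative.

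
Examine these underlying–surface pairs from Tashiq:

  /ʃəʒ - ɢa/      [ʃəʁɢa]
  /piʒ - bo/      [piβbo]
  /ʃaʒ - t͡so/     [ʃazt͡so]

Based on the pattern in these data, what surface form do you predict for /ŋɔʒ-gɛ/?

[ŋɔɣgɛ]

The data show regressive place assimilation: /ʒ/ → [ʁ] before /ɢ/; /ʒ/ → [β] before /b/; /ʒ/ → [z] before /t͡s/. In each pair only place changes, matching the following consonant, while manner and voice stay constant.
/ʒ/ is a voiced postalveolar fricative. The following trigger /g/ is velar, so /ʒ/ must become velar as well.
Changing only its place to velar gives [ɣ] — the voiced velar fricative.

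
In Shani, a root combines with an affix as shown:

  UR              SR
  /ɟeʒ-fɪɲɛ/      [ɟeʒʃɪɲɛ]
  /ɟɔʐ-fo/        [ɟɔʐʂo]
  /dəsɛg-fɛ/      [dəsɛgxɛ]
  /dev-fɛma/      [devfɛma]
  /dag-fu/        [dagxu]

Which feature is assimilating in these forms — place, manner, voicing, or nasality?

place

The segment that alternates is /f/, which surfaces as [ʃ] when adjacent to /ʒ/.
The change labiodental → postalveolar matches the place of the preceding /ʒ/, identifying this as place assimilation.
The other alternating forms pattern the same way: /f/ → [ʂ] after /ʐ/ (labiodental → retroflex, matching retroflex); /f/ → [x] after /g/ (labiodental → velar, matching velar) — only place changes, and always toward the preceding segment.
No alternation appears in [devfɛma]: there the adjacent consonants already agree in place (/f/ and /v/ are both labiodental), so this form is consistent with the same rule.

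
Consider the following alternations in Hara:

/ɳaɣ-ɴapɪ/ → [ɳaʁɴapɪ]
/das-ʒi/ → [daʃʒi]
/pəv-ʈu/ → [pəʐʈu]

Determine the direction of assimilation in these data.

regressive

Comparing underlying and surface forms, /ɣ/ → [ʁ] is the alternation; the neighbouring /ɴ/ is constant.
/ɣ/ is velar while /ɴ/ is uvular; the output [ʁ] is uvular, matching the trigger — so the feature that spreads is place.
The other alternating forms pattern the same way: /s/ → [ʃ] before /ʒ/ (alveolar → postalveolar, matching postalveolar); /v/ → [ʐ] before /ʈ/ (labiodental → retroflex, matching retroflex) — only place changes, and always toward the following segment.
The trigger is the following segment, so the direction is regressive (anticipatory).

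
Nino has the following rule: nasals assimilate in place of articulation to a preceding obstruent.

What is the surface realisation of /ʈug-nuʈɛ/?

[ʈugŋuʈɛ]

/n/ is a voiced alveolar nasal. The preceding trigger /g/ is velar, so /n/ must become velar as well.
The voiced velar nasal is [ŋ], so /n/ → [ŋ].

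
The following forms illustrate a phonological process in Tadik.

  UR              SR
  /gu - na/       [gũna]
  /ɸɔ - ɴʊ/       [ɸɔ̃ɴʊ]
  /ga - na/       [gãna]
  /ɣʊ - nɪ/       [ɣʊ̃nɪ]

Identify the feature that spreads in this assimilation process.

The vowel /u/ surfaces as nasalised [ũ] next to the following nasal /n/ — it has acquired the [+nasal] feature of its neighbour.
The other forms show the same pattern: /ɔ/ → [ɔ̃] before /ɴ/; /a/ → [ã] before /n/; /ʊ/ → [ʊ̃] before /n/ — each time a vowel is nasalised next to a following nasal.

nasality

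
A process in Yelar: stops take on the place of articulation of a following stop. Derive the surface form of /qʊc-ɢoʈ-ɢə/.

The rule targets /c/ (voiceless palatal stop), which sits before the trigger /ɢ/ (uvular).
Changing only its place to uvular gives [q] — the voiceless uvular stop.
The same rule applies at the second boundary: /ʈ/ → [q] next to /ɢ/.

[qʊqɢoqɢə]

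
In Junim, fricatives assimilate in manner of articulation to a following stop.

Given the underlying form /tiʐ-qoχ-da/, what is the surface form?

The rule targets /ʐ/ (voiced retroflex fricative), which sits before the trigger /q/ (stop).
Changing only its manner to stop gives [ɖ] — the voiced retroflex stop.
At the second juncture, /χ/ likewise becomes [q] adjacent to /d/.

[tiɖqoqda]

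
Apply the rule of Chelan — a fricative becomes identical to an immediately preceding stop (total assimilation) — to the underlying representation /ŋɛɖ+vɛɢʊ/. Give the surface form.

/v/ is the segment targeted by the rule; it sits immediately after /ɖ/, so it assimilates completely and surfaces as [ɖ].

[ŋɛɖɖɛɢʊ]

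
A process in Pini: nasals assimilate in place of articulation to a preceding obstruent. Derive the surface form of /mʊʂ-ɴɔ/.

[mʊʂɳɔ]

The rule targets /ɴ/ (voiced uvular nasal), which sits after the trigger /ʂ/ (retroflex).
The voiced retroflex nasal is [ɳ], so /ɴ/ → [ɳ].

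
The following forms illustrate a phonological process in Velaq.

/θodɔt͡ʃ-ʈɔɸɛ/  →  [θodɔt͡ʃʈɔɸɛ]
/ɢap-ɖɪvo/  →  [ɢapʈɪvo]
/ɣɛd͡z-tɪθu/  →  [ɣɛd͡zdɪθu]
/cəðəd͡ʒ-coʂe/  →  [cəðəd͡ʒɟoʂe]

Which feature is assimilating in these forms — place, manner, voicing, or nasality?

voicing

Underlying /ɖ/ is realised as [ʈ] next to /p/; /p/ itself does not change.
/ɖ/ is voiced while /p/ is voiceless; the output [ʈ] is voiceless, matching the trigger — so the feature that spreads is voicing.
The same holds elsewhere in the data: /t/ → [d] after /d͡z/ (voiceless → voiced, matching voiced); /c/ → [ɟ] after /d͡ʒ/ (voiceless → voiced, matching voiced) — only voicing changes, and always toward the preceding segment.
No alternation appears in [θodɔt͡ʃʈɔɸɛ]: there the adjacent consonants already agree in voicing (/ʈ/ and /t͡ʃ/ are both voiceless), so this form is consistent with the same rule.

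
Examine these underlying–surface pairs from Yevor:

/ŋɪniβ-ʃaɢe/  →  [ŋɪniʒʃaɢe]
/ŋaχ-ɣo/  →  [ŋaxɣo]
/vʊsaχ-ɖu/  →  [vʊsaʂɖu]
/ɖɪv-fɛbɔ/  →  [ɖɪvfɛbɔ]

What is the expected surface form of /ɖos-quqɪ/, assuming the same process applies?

[ɖoχquqɪ]

The data show regressive place assimilation: /β/ → [ʒ] before /ʃ/; /χ/ → [x] before /ɣ/; /χ/ → [ʂ] before /ɖ/. In each pair only place changes, matching the following consonant, while manner and voice stay constant.
Nothing changes in [ɖɪvfɛbɔ]: there the adjacent consonants already agree in place (/v/ and /f/ are both labiodental), so this form is consistent with the same rule.
/s/ is a voiceless alveolar fricative. The following trigger /q/ is uvular, so /s/ must become uvular as well.
A voiceless uvular fricative is [χ], so the surface segment is [χ].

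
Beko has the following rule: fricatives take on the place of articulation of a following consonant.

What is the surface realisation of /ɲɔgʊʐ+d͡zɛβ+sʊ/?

The rule targets /ʐ/ (voiced retroflex fricative), which sits before the trigger /d͡z/ (alveolar).
Changing only its place to alveolar gives [z] — the voiced alveolar fricative.
The same rule applies at the second boundary: /β/ → [z] next to /s/.

[ɲɔgʊzd͡zɛzsʊ]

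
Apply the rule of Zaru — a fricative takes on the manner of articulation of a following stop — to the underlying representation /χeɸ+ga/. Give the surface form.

The rule targets /ɸ/ (voiceless bilabial fricative), which sits before the trigger /g/ (stop).
Changing only its manner to stop gives [p] — the voiceless bilabial stop.

[χepga]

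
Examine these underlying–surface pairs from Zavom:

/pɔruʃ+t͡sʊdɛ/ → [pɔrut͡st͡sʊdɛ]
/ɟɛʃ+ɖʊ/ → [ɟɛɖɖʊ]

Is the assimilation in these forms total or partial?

Comparing underlying and surface forms, /ʃ/ → [t͡s] is the alternation; the neighbouring /t͡s/ is constant.
The output [t͡s] is identical to the trigger /t͡s/ — every feature (place, manner, voicing) has been copied — so this is total assimilation.
The other form behaves the same way: /ʃ/ → [ɖ] before /ɖ/ — in each case the output is a copy of the following consonant.

total assimilation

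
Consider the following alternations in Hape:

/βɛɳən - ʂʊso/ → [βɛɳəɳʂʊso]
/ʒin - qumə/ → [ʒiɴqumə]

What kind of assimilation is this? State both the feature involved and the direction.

regressive place assimilation

The segment that alternates is /n/, which surfaces as [ɳ] when adjacent to /ʂ/.
/n/ is alveolar while /ʂ/ is retroflex; the output [ɳ] is retroflex, matching the trigger — so the feature that spreads is place.
Manner and voice are unchanged, so the assimilation is partial, not total.
The same holds elsewhere in the data: /n/ → [ɴ] before /q/ (alveolar → uvular, matching uvular) — only place changes, and always toward the following segment.
The trigger is the following segment, so the direction is regressive (anticipatory).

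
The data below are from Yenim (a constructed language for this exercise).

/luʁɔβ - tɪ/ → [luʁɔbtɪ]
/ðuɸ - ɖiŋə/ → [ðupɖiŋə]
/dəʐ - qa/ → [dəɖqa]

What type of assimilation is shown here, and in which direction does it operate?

The segment that alternates is /β/, which surfaces as [b] when adjacent to /t/.
The change fricative → stop matches the manner of the following /t/, identifying this as manner assimilation.
Place and voice are unchanged, so the assimilation is partial, not total.
Checking the remaining alternations: /ɸ/ → [p] before /ɖ/ (fricative → stop, matching a stop); /ʐ/ → [ɖ] before /q/ (fricative → stop, matching a stop) — only manner changes, and always toward the following segment.
Since the segment that changes precedes the conditioning segment, the assimilation is regressive.

regressive manner assimilation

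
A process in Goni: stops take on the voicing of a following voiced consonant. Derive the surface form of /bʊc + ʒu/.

/c/ is a voiceless palatal stop. The following trigger /ʒ/ is voiced, so /c/ must become voiced as well.
A voiced palatal stop is [ɟ], so the surface segment is [ɟ].

[bʊɟʒu]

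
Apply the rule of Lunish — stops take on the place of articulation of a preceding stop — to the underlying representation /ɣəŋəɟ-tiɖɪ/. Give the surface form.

/t/ is a voiceless alveolar stop. The preceding trigger /ɟ/ is palatal, so /t/ must become palatal as well.
A voiceless palatal stop is [c], so the surface segment is [c].

[ɣəŋəɟciɖɪ]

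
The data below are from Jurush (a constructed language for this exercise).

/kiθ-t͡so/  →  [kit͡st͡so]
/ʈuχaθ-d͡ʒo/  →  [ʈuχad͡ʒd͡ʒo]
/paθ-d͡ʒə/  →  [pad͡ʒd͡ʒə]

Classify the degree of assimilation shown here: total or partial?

The segment that alternates is /θ/, which surfaces as [t͡s] when adjacent to /t͡s/.
The output [t͡s] is identical to the trigger /t͡s/ — every feature (place, manner, voicing) has been copied — so this is total assimilation.
The other form behaves the same way: /θ/ → [d͡ʒ] before /d͡ʒ/ — in each case the output is a copy of the following consonant.

total assimilation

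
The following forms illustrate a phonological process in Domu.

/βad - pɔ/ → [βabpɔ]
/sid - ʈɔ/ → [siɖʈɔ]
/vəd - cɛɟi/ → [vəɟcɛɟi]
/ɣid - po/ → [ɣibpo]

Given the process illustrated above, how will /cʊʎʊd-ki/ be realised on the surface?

[cʊʎʊgki]

The data show regressive place assimilation: /d/ → [b] before /p/; /d/ → [ɖ] before /ʈ/; /d/ → [ɟ] before /c/. In each pair only place changes, matching the following consonant, while manner and voice stay constant.
The rule targets /d/ (voiced alveolar stop), which sits before the trigger /k/ (velar).
Changing only its place to velar gives [g] — the voiced velar stop.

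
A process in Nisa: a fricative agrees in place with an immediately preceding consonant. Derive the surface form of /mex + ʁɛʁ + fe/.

The rule targets /ʁ/ (voiced uvular fricative), which sits after the trigger /x/ (velar).
Changing only its place to velar gives [ɣ] — the voiced velar fricative.
The same rule applies at the second boundary: /f/ → [χ] next to /ʁ/.

[mexɣɛʁχe]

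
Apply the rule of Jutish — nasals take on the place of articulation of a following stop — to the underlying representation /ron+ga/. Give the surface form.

/n/ is a voiced alveolar nasal. The following trigger /g/ is velar, so /n/ must become velar as well.
Changing only its place to velar gives [ŋ] — the voiced velar nasal.

[roŋga]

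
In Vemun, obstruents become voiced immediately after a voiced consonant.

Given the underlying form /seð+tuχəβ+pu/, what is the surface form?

[seðduχəβbu]

The rule targets /t/ (voiceless alveolar stop), which sits after the trigger /ð/ (voiced).
Changing only its voicing to voiced gives [d] — the voiced alveolar stop.
The same rule applies at the second boundary: /p/ → [b] next to /β/.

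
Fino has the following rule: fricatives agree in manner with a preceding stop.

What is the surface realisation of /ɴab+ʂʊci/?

The rule targets /ʂ/ (voiceless retroflex fricative), which sits after the trigger /b/ (stop).
A voiceless retroflex stop is [ʈ], so the surface segment is [ʈ].

[ɴabʈʊci]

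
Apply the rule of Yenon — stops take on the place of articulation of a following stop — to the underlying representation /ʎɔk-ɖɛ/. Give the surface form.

/k/ is a voiceless velar stop. The following trigger /ɖ/ is retroflex, so /k/ must become retroflex as well.
Changing only its place to retroflex gives [ʈ] — the voiceless retroflex stop.

[ʎɔʈɖɛ]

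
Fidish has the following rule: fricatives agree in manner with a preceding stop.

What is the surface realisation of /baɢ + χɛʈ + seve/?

/χ/ is a voiceless uvular fricative. The preceding trigger /ɢ/ is a stop, so /χ/ must become a stop as well.
A voiceless uvular stop is [q], so the surface segment is [q].
The same rule applies at the second boundary: /s/ → [t] next to /ʈ/.

[baɢqɛʈteve]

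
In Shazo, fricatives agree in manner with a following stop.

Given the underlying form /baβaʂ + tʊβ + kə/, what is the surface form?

[baβaʈtʊbkə]

/ʂ/ is a voiceless retroflex fricative. The following trigger /t/ is a stop, so /ʂ/ must become a stop as well.
Changing only its manner to stop gives [ʈ] — the voiceless retroflex stop.
At the second juncture, /β/ likewise becomes [b] adjacent to /k/.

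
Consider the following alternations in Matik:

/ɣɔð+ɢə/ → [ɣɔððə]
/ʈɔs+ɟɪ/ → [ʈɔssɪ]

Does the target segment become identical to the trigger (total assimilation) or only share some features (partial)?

Comparing underlying and surface forms, /ɢ/ → [ð] is the alternation; the neighbouring /ð/ is constant.
The output [ð] is identical to the trigger /ð/ — every feature (place, manner, voicing) has been copied — so this is total assimilation.
The remaining alternation confirms this: /ɟ/ → [s] after /s/ — in each case the output is a copy of the preceding consonant.

total assimilation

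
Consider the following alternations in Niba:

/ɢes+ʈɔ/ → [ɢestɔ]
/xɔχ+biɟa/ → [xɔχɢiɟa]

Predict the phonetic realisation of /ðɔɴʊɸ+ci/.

[ðɔɴʊɸpi]

The data show progressive place assimilation: /ʈ/ → [t] after /s/; /b/ → [ɢ] after /χ/. In each pair only place changes, matching the preceding consonant, while manner and voice stay constant.
The rule targets /c/ (voiceless palatal stop), which sits after the trigger /ɸ/ (bilabial).
Changing only its place to bilabial gives [p] — the voiceless bilabial stop.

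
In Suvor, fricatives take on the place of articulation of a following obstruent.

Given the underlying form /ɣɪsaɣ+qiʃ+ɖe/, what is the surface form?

[ɣɪsaʁqiʂɖe]

The rule targets /ɣ/ (voiced velar fricative), which sits before the trigger /q/ (uvular).
A voiced uvular fricative is [ʁ], so the surface segment is [ʁ].
At the second juncture, /ʃ/ likewise becomes [ʂ] adjacent to /ɖ/.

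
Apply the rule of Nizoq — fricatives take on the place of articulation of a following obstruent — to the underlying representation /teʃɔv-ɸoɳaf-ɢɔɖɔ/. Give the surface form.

The rule targets /v/ (voiced labiodental fricative), which sits before the trigger /ɸ/ (bilabial).
A voiced bilabial fricative is [β], so the surface segment is [β].
The same rule applies at the second boundary: /f/ → [χ] next to /ɢ/.

[teʃɔβɸoɳaχɢɔɖɔ]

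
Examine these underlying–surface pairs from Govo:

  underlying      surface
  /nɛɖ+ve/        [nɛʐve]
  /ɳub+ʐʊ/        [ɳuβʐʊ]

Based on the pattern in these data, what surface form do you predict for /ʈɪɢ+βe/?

The data show regressive manner assimilation: /ɖ/ → [ʐ] before /v/; /b/ → [β] before /ʐ/. In each pair only manner changes, matching the following consonant, while place and voice stay constant.
/ɢ/ is a voiced uvular stop. The following trigger /β/ is a fricative, so /ɢ/ must become a fricative as well.
A voiced uvular fricative is [ʁ], so the surface segment is [ʁ].

[ʈɪʁβe]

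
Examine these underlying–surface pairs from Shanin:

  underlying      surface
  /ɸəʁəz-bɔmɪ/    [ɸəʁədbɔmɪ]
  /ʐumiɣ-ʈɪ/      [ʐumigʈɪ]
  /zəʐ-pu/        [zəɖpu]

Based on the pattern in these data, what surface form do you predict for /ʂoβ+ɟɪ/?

[ʂobɟɪ]

The data show regressive manner assimilation: /z/ → [d] before /b/; /ɣ/ → [g] before /ʈ/; /ʐ/ → [ɖ] before /p/. In each pair only manner changes, matching the following consonant, while place and voice stay constant.
/β/ is a voiced bilabial fricative. The following trigger /ɟ/ is a stop, so /β/ must become a stop as well.
The voiced bilabial stop is [b], so /β/ → [b].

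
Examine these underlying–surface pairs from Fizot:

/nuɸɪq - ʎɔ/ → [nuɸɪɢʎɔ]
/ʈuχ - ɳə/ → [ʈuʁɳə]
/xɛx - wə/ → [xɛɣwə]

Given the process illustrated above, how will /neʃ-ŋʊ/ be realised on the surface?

The data show regressive voicing assimilation: /q/ → [ɢ] before /ʎ/; /χ/ → [ʁ] before /ɳ/; /x/ → [ɣ] before /w/. In each pair only voicing changes, matching the following consonant, while place and manner stay constant.
/ʃ/ is a voiceless postalveolar fricative. The following trigger /ŋ/ is voiced, so /ʃ/ must become voiced as well.
Changing only its voicing to voiced gives [ʒ] — the voiced postalveolar fricative.

[neʒŋʊ]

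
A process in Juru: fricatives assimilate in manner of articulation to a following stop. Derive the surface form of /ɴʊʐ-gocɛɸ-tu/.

The rule targets /ʐ/ (voiced retroflex fricative), which sits before the trigger /g/ (stop).
The voiced retroflex stop is [ɖ], so /ʐ/ → [ɖ].
The same rule applies at the second boundary: /ɸ/ → [p] next to /t/.

[ɴʊɖgocɛptu]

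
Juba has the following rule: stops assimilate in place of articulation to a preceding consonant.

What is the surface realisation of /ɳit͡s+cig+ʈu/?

[ɳit͡stigku]

/c/ is a voiceless palatal stop. The preceding trigger /t͡s/ is alveolar, so /c/ must become alveolar as well.
A voiceless alveolar stop is [t], so the surface segment is [t].
At the second juncture, /ʈ/ likewise becomes [k] adjacent to /g/.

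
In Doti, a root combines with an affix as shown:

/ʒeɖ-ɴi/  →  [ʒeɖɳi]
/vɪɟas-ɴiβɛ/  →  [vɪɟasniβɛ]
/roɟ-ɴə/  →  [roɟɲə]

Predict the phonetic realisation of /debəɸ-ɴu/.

[debəɸmu]

The data show progressive place assimilation: /ɴ/ → [ɳ] after /ɖ/; /ɴ/ → [n] after /s/; /ɴ/ → [ɲ] after /ɟ/. In each pair only place changes, matching the preceding consonant, while manner and voice stay constant.
/ɴ/ is a voiced uvular nasal. The preceding trigger /ɸ/ is bilabial, so /ɴ/ must become bilabial as well.
Changing only its place to bilabial gives [m] — the voiced bilabial nasal.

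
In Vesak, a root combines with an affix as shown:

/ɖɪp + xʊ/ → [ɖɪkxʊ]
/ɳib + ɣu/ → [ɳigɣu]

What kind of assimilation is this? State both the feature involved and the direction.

The segment that alternates is /p/, which surfaces as [k] when adjacent to /x/.
The change bilabial → velar matches the place of the following /x/, identifying this as place assimilation.
Manner and voice are unchanged, so the assimilation is partial, not total.
The other alternating form patterns the same way: /b/ → [g] before /ɣ/ (bilabial → velar, matching velar) — only place changes, and always toward the following segment.
Since the segment that changes precedes the conditioning segment, the assimilation is regressive.

regressive place assimilation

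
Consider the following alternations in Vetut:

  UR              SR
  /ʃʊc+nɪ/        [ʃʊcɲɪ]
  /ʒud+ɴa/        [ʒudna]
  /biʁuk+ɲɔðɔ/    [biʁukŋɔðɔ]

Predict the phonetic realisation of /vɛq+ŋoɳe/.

The data show progressive place assimilation: /n/ → [ɲ] after /c/; /ɴ/ → [n] after /d/; /ɲ/ → [ŋ] after /k/. In each pair only place changes, matching the preceding consonant, while manner and voice stay constant.
/ŋ/ is a voiced velar nasal. The preceding trigger /q/ is uvular, so /ŋ/ must become uvular as well.
A voiced uvular nasal is [ɴ], so the surface segment is [ɴ].

[vɛqɴoɳe]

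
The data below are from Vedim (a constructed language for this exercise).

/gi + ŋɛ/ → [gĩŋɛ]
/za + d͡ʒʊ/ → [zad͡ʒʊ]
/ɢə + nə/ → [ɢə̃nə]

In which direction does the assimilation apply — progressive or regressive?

The vowel /i/ surfaces as nasalised [ĩ] next to the following nasal /ŋ/ — it has acquired the [+nasal] feature of its neighbour.
The other form shows the same pattern: /ə/ → [ə̃] before /n/ — each time a vowel is nasalised next to a following nasal.
No change occurs in [zad͡ʒʊ] because the vowel at the boundary is adjacent to an oral consonant, not a nasal (/a/ next to /d͡ʒ/).
Because the conditioning nasal is to the right of the vowel that changes, the process is regressive (anticipatory).

regressive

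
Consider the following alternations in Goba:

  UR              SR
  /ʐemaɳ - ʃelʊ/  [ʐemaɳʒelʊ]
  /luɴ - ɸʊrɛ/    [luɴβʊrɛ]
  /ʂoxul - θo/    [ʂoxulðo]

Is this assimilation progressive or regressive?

progressive

The segment that alternates is /ʃ/, which surfaces as [ʒ] when adjacent to /ɳ/.
/ʃ/ is voiceless while /ɳ/ is voiced; the output [ʒ] is voiced, matching the trigger — so the feature that spreads is voicing.
The other alternating forms pattern the same way: /ɸ/ → [β] after /ɴ/ (voiceless → voiced, matching voiced); /θ/ → [ð] after /l/ (voiceless → voiced, matching voiced) — only voicing changes, and always toward the preceding segment.
The trigger is the preceding segment, so the direction is progressive (perseverative).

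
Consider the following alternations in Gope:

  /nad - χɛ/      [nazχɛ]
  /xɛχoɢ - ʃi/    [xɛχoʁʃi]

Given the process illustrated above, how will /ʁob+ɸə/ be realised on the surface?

The data show regressive manner assimilation: /d/ → [z] before /χ/; /ɢ/ → [ʁ] before /ʃ/. In each pair only manner changes, matching the following consonant, while place and voice stay constant.
/b/ is a voiced bilabial stop. The following trigger /ɸ/ is a fricative, so /b/ must become a fricative as well.
A voiced bilabial fricative is [β], so the surface segment is [β].

[ʁoβɸə]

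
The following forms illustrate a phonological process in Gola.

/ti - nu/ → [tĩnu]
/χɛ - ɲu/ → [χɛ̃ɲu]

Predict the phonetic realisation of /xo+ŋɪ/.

The data show regressive nasality assimilation (vowel nasalisation): /i/ → [ĩ] before /n/; /ɛ/ → [ɛ̃] before /ɲ/ — a vowel is nasalised by an immediately following nasal consonant.
The vowel /o/ is adjacent to the following nasal /ŋ/, so it acquires [+nasal] and surfaces as [õ].

[xõŋɪ]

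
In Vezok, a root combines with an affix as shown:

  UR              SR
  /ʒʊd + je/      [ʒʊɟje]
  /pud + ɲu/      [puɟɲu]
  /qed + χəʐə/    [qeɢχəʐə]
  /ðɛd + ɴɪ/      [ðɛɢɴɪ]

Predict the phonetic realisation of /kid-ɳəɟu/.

The data show regressive place assimilation: /d/ → [ɟ] before /j/; /d/ → [ɟ] before /ɲ/; /d/ → [ɢ] before /χ/; /d/ → [ɢ] before /ɴ/. In each pair only place changes, matching the following consonant, while manner and voice stay constant.
/d/ is a voiced alveolar stop. The following trigger /ɳ/ is retroflex, so /d/ must become retroflex as well.
Changing only its place to retroflex gives [ɖ] — the voiced retroflex stop.

[kiɖɳəɟu]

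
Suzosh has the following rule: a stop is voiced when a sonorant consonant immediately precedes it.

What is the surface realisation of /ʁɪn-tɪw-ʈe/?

[ʁɪndɪwɖe]

The rule targets /t/ (voiceless alveolar stop), which sits after the trigger /n/ (voiced).
A voiced alveolar stop is [d], so the surface segment is [d].
At the second juncture, /ʈ/ likewise becomes [ɖ] adjacent to /w/.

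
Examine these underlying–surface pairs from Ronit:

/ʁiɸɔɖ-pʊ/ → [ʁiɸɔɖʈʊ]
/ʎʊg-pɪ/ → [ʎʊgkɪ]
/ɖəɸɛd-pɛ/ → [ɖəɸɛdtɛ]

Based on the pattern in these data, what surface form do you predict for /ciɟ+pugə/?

The data show progressive place assimilation: /p/ → [ʈ] after /ɖ/; /p/ → [k] after /g/; /p/ → [t] after /d/. In each pair only place changes, matching the preceding consonant, while manner and voice stay constant.
The rule targets /p/ (voiceless bilabial stop), which sits after the trigger /ɟ/ (palatal).
A voiceless palatal stop is [c], so the surface segment is [c].

[ciɟcugə]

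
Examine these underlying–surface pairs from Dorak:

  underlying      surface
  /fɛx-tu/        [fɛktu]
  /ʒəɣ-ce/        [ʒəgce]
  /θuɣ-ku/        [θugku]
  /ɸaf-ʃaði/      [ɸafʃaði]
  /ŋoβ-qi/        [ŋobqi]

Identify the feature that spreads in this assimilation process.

The segment that alternates is /x/, which surfaces as [k] when adjacent to /t/.
/x/ is a fricative while /t/ is a stop; the output [k] is a stop, matching the trigger — so the feature that spreads is manner.
Checking the remaining alternations: /ɣ/ → [g] before /c/ (fricative → stop, matching a stop); /ɣ/ → [g] before /k/ (fricative → stop, matching a stop); /β/ → [b] before /q/ (fricative → stop, matching a stop) — only manner changes, and always toward the following segment.
No alternation appears in [ɸafʃaði]: there the adjacent consonants already agree in manner (/f/ and /ʃ/ are both fricatives), so this form is consistent with the same rule.

manner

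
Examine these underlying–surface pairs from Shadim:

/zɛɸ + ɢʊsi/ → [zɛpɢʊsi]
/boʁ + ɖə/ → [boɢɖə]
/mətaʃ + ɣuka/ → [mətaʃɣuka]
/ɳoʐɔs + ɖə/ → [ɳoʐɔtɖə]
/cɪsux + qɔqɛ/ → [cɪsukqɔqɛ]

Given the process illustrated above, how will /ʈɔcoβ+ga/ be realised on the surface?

[ʈɔcobga]

The data show regressive manner assimilation: /ɸ/ → [p] before /ɢ/; /ʁ/ → [ɢ] before /ɖ/; /s/ → [t] before /ɖ/; /x/ → [k] before /q/. In each pair only manner changes, matching the following consonant, while place and voice stay constant.
Nothing changes in [mətaʃɣuka]: there the adjacent consonants already agree in manner (/ʃ/ and /ɣ/ are both fricatives), so this form is consistent with the same rule.
The rule targets /β/ (voiced bilabial fricative), which sits before the trigger /g/ (stop).
Changing only its manner to stop gives [b] — the voiced bilabial stop.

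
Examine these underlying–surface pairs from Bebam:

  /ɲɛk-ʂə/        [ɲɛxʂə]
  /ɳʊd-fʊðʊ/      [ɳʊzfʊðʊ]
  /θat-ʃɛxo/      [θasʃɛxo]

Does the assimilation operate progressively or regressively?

regressive

Underlying /k/ is realised as [x] next to /ʂ/; /ʂ/ itself does not change.
The change stop → fricative matches the manner of the following /ʂ/, identifying this as manner assimilation.
Checking the remaining alternations: /d/ → [z] before /f/ (stop → fricative, matching a fricative); /t/ → [s] before /ʃ/ (stop → fricative, matching a fricative) — only manner changes, and always toward the following segment.
The trigger is the following segment, so the direction is regressive (anticipatory).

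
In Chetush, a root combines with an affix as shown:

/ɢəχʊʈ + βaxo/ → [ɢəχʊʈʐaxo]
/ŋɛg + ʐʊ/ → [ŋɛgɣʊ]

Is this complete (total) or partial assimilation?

partial assimilation

Comparing underlying and surface forms, /β/ → [ʐ] is the alternation; the neighbouring /ʈ/ is constant.
/β/ is bilabial while /ʈ/ is retroflex; the output [ʐ] is retroflex, matching the trigger — so the feature that spreads is place.
Manner and voice are unchanged, so the assimilation is partial, not total.
The same holds elsewhere in the data: /ʐ/ → [ɣ] after /g/ (retroflex → velar, matching velar) — only place changes, and always toward the preceding segment.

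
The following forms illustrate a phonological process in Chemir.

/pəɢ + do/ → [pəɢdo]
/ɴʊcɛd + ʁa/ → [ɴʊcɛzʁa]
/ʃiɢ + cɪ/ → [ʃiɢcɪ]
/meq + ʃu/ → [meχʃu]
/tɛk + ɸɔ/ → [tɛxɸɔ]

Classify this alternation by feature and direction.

Underlying /d/ is realised as [z] next to /ʁ/; /ʁ/ itself does not change.
The change stop → fricative matches the manner of the following /ʁ/, identifying this as manner assimilation.
Place and voice are unchanged, so the assimilation is partial, not total.
The same holds elsewhere in the data: /q/ → [χ] before /ʃ/ (stop → fricative, matching a fricative); /k/ → [x] before /ɸ/ (stop → fricative, matching a fricative) — only manner changes, and always toward the following segment.
No alternation appears in [pəɢdo], [ʃiɢcɪ]: there the adjacent consonants already agree in manner (/ɢ/ and /d/ are both stops; /ɢ/ and /c/ are both stops), so these forms are consistent with the same rule.
The trigger is the following segment, so the direction is regressive (anticipatory).

regressive manner assimilation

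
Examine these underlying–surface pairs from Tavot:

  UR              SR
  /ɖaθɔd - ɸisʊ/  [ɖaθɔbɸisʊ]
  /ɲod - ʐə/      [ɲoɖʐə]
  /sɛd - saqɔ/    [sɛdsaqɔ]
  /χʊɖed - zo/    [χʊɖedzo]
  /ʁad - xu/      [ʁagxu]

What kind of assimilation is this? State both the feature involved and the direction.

regressive place assimilation

Underlying /d/ is realised as [b] next to /ɸ/; /ɸ/ itself does not change.
/d/ is alveolar while /ɸ/ is bilabial; the output [b] is bilabial, matching the trigger — so the feature that spreads is place.
Manner and voice are unchanged, so the assimilation is partial, not total.
Checking the remaining alternations: /d/ → [ɖ] before /ʐ/ (alveolar → retroflex, matching retroflex); /d/ → [g] before /x/ (alveolar → velar, matching velar) — only place changes, and always toward the following segment.
No alternation appears in [sɛdsaqɔ], [χʊɖedzo]: there the adjacent consonants already agree in place (/d/ and /s/ are both alveolar; /d/ and /z/ are both alveolar), so these forms are consistent with the same rule.
Since the segment that changes precedes the conditioning segment, the assimilation is regressive.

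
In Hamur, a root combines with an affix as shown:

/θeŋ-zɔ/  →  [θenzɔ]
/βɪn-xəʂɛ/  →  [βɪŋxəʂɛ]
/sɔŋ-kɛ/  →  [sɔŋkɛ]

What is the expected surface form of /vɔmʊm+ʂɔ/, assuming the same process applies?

[vɔmʊɳʂɔ]

The data show regressive place assimilation: /ŋ/ → [n] before /z/; /n/ → [ŋ] before /x/. In each pair only place changes, matching the following consonant, while manner and voice stay constant.
Nothing changes in [sɔŋkɛ]: there the adjacent consonants already agree in place (/ŋ/ and /k/ are both velar), so this form is consistent with the same rule.
/m/ is a voiced bilabial nasal. The following trigger /ʂ/ is retroflex, so /m/ must become retroflex as well.
A voiced retroflex nasal is [ɳ], so the surface segment is [ɳ].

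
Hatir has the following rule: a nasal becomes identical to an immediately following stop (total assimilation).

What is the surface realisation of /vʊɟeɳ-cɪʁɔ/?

/ɳ/ is the segment targeted by the rule; it sits immediately before /c/, so it assimilates completely and surfaces as [c].

[vʊɟeccɪʁɔ]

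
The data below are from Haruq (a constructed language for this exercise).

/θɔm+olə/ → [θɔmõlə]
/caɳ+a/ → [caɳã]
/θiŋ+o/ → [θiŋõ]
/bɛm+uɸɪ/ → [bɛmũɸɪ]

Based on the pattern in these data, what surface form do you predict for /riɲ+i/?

The data show progressive nasality assimilation (vowel nasalisation): /o/ → [õ] after /m/; /a/ → [ã] after /ɳ/; /o/ → [õ] after /ŋ/; /u/ → [ũ] after /m/ — a vowel is nasalised by an immediately preceding nasal consonant.
The vowel /i/ is adjacent to the preceding nasal /ɲ/, so it acquires [+nasal] and surfaces as [ĩ].

[riɲĩ]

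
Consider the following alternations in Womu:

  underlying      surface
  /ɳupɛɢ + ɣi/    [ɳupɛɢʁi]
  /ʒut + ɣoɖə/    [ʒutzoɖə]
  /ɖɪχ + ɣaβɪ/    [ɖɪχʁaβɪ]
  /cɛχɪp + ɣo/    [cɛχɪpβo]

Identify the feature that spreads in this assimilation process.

Underlying /ɣ/ is realised as [ʁ] next to /ɢ/; /ɢ/ itself does not change.
The change velar → uvular matches the place of the preceding /ɢ/, identifying this as place assimilation.
Checking the remaining alternations: /ɣ/ → [z] after /t/ (velar → alveolar, matching alveolar); /ɣ/ → [ʁ] after /χ/ (velar → uvular, matching uvular); /ɣ/ → [β] after /p/ (velar → bilabial, matching bilabial) — only place changes, and always toward the preceding segment.

place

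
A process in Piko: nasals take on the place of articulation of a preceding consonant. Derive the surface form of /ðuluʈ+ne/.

[ðuluʈɳe]

The rule targets /n/ (voiced alveolar nasal), which sits after the trigger /ʈ/ (retroflex).
A voiced retroflex nasal is [ɳ], so the surface segment is [ɳ].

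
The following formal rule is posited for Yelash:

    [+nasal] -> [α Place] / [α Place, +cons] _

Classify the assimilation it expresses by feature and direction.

The rule copies the place features (abbreviated [Place]) from the environment onto the target, so the assimilating feature is place.
The conditioning segment sits to the left of the focus bar, meaning the trigger precedes the segment that changes — progressive assimilation.

progressive place assimilation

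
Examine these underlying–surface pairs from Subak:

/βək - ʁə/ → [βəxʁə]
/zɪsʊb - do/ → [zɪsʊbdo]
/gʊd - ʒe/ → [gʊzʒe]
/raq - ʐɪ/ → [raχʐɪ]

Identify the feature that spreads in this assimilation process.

Comparing underlying and surface forms, /k/ → [x] is the alternation; the neighbouring /ʁ/ is constant.
/k/ is a stop while /ʁ/ is a fricative; the output [x] is a fricative, matching the trigger — so the feature that spreads is manner.
The same holds elsewhere in the data: /d/ → [z] before /ʒ/ (stop → fricative, matching a fricative); /q/ → [χ] before /ʐ/ (stop → fricative, matching a fricative) — only manner changes, and always toward the following segment.
No alternation appears in [zɪsʊbdo]: there the adjacent consonants already agree in manner (/b/ and /d/ are both stops), so this form is consistent with the same rule.

manner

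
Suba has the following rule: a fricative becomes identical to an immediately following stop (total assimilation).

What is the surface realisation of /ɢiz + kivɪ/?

[ɢikkivɪ]

/z/ is the segment targeted by the rule; it sits immediately before /k/, so it assimilates completely and surfaces as [k].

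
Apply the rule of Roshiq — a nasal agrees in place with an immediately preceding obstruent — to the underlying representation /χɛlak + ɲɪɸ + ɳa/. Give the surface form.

/ɲ/ is a voiced palatal nasal. The preceding trigger /k/ is velar, so /ɲ/ must become velar as well.
A voiced velar nasal is [ŋ], so the surface segment is [ŋ].
The same rule applies at the second boundary: /ɳ/ → [m] next to /ɸ/.

[χɛlakŋɪɸma]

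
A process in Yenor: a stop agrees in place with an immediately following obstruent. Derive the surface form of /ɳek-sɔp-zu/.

The rule targets /k/ (voiceless velar stop), which sits before the trigger /s/ (alveolar).
Changing only its place to alveolar gives [t] — the voiceless alveolar stop.
The same rule applies at the second boundary: /p/ → [t] next to /z/.

[ɳetsɔtzu]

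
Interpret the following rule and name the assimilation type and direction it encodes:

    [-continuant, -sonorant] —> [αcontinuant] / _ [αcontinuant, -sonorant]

The shared variable α links the value of [continuant] on the target to that of the neighbouring obstruent. [continuant] distinguishes stops from fricatives — a manner-of-articulation feature — so this is manner assimilation.
The conditioning segment sits to the right of the focus bar, meaning the trigger follows the segment that changes — regressive assimilation.

regressive manner assimilation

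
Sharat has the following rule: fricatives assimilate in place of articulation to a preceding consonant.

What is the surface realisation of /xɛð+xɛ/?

/x/ is a voiceless velar fricative. The preceding trigger /ð/ is dental, so /x/ must become dental as well.
The voiceless dental fricative is [θ], so /x/ → [θ].

[xɛðθɛ]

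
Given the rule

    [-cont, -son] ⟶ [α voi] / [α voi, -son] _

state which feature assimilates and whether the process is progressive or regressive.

The shared variable α links the value of [voi] on the target to the same value on the neighbouring segment, so voicing is the feature that assimilates.
Since the environment is written before the underscore, the trigger precedes the target; the direction is progressive.

progressive voicing assimilation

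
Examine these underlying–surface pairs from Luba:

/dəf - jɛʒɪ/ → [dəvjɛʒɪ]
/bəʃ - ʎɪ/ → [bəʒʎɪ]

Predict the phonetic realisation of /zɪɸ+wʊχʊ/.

The data show regressive voicing assimilation: /f/ → [v] before /j/; /ʃ/ → [ʒ] before /ʎ/. In each pair only voicing changes, matching the following consonant, while place and manner stay constant.
The rule targets /ɸ/ (voiceless bilabial fricative), which sits before the trigger /w/ (voiced).
The voiced bilabial fricative is [β], so /ɸ/ → [β].

[zɪβwʊχʊ]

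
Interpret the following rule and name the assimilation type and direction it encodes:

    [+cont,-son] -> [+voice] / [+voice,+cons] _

The target ([+cont,-son], fricatives) acquires [+voice] next to a voiced consonant ([+voice,+cons]) — it takes on the voicing of its neighbour, so the feature that spreads is voicing.
The conditioning segment sits to the left of the focus bar, meaning the trigger precedes the segment that changes — progressive assimilation.

progressive voicing assimilation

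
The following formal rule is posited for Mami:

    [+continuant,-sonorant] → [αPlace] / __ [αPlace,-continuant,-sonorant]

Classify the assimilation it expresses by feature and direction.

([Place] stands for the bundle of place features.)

regressive place assimilation

The shared variable α links the value of the place features (abbreviated [Place]) on the target to the same value on the neighbouring segment, so place is the feature that assimilates.
Since the environment is written after the underscore, the trigger follows the target; the direction is regressive.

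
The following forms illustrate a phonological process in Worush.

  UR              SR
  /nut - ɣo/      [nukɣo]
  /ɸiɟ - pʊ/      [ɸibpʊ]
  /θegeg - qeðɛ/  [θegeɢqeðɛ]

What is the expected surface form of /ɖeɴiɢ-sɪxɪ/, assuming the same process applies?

[ɖeɴidsɪxɪ]

The data show regressive place assimilation: /t/ → [k] before /ɣ/; /ɟ/ → [b] before /p/; /g/ → [ɢ] before /q/. In each pair only place changes, matching the following consonant, while manner and voice stay constant.
/ɢ/ is a voiced uvular stop. The following trigger /s/ is alveolar, so /ɢ/ must become alveolar as well.
A voiced alveolar stop is [d], so the surface segment is [d].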